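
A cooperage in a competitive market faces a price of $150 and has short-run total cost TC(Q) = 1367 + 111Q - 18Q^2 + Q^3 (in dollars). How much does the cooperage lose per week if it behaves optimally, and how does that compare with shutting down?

Profit = -$15 at Q = 13

AVC = 111 - 18Q + Q^2; min AVC = $30 at Q = 9. Since P = $150 ≥ min AVC, the firm produces.
MC = 111 - 36Q + 3Q^2. Setting P = MC and taking the root on the rising branch gives Q* = 13.
TR = 150·13 = 1950. TC = 1367 + 598 = 1965. Profit = 1950 − 1965 = -$15.
Shutting down would mean losing the fixed cost of $1367, so operating at a loss of $15 is better by $1352.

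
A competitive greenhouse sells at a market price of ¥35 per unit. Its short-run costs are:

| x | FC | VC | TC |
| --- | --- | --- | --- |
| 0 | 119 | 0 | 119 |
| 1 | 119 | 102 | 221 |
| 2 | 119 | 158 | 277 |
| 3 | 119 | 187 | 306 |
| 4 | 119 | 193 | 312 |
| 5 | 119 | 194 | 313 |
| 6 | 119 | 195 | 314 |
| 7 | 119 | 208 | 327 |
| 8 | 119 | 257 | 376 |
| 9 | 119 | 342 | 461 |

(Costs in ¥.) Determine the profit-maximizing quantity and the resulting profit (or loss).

x = 7; profit = -¥82

Profit at each row (π = 35x − TC): x=0: -119; x=1: -186; x=2: -207; x=3: -201; x=4: -172; x=5: -138; x=6: -104; x=7: -82; x=8: -96; x=9: -146.
Profit is maximized at x = 7. AVC there is 208/7 = ¥29.71 ≤ P, so producing beats shutting down (which would give -¥119).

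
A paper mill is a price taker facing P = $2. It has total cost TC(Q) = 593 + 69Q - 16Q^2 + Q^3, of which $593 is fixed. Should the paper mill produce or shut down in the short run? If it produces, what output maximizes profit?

Strip out fixed cost: VC = 69Q - 16Q^2 + Q^3. Then AVC = 69 - 16Q + Q^2 and MC = 69 - 32Q + 3Q^2.
The AVC parabola has its vertex at Q = 16/2 = 8, where AVC = 69 - 16·8 + 8^2 = $5.
Since P = $2 < min AVC = $5, price fails to cover variable cost at any output.
The firm minimizes its loss by shutting down and losing only its fixed cost of $593.

Shut down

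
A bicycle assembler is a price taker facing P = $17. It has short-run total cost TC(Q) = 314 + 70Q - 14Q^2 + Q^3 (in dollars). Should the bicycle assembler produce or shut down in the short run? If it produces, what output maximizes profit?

Strip out fixed cost: VC = 70Q - 14Q^2 + Q^3. Then AVC = 70 - 14Q + Q^2 and MC = 70 - 28Q + 3Q^2.
The AVC parabola has its vertex at Q = 14/2 = 7, where AVC = 70 - 14·7 + 7^2 = $21.
Since P = $17 < min AVC = $21, price fails to cover variable cost at any output.
Shutting down limits the loss to fixed cost, $314.

Shut down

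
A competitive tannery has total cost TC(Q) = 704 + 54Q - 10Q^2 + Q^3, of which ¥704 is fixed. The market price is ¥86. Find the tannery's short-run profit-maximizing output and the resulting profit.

Profit = -¥320 at Q = 8

AVC = 54 - 10Q + Q^2 has its minimum ¥29 at Q = 5; price ¥86 clears that bar, so the firm operates.
MC = 54 - 20Q + 3Q^2. Setting P = MC and taking the root on the rising branch gives Q* = 8.
TR = 86·8 = 688. TC = 704 + 304 = 1008. Profit = 688 − 1008 = -¥320.
Shutting down would mean losing the fixed cost of ¥704, so operating at a loss of ¥320 is better by ¥384.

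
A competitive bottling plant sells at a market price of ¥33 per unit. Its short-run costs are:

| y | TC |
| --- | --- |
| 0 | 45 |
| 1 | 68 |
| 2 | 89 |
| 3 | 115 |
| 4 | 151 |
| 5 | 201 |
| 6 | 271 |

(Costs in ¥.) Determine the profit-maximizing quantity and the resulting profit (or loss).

Tabulate TR − TC: y=0: -45; y=1: -35; y=2: -23; y=3: -16; y=4: -19; y=5: -36; y=6: -73.
Profit is maximized at y = 3. AVC there is 70/3 = ¥23.33 ≤ P, so producing beats shutting down (which would give -¥45).

y = 3; profit = -¥16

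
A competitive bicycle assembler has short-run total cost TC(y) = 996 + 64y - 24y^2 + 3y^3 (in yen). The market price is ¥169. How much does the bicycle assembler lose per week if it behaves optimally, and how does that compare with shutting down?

AVC = 64 - 24y + 3y^2; min AVC = ¥16 at y = 4. Since P = ¥169 ≥ min AVC, the firm produces.
MC = 64 - 48y + 9y^2. Setting P = MC and taking the root on the rising branch gives y* = 7.
TR = 169·7 = 1183. TC = 996 + 301 = 1297. Profit = 1183 − 1297 = -¥114.
By producing, the firm covers all variable cost plus ¥882 of fixed cost; shutting down would lose the full ¥996.

Profit = -¥114 at y = 7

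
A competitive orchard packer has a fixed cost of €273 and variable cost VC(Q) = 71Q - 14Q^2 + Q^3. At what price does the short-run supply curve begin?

The shutdown price is the minimum of AVC. VC = 71Q - 14Q^2 + Q^3, so AVC = 71 - 14Q + Q^2.
dAVC/dQ = -14 + 2Q = 0 gives Q = 7. min AVC = 71 - 14·7 + 7^2 = 22.
The firm shuts down for any P below €22.

€22 per unit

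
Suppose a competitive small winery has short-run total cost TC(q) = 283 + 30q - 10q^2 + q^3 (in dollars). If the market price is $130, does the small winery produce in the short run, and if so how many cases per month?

Variable cost is VC = 30q - 10q^2 + q^3, so AVC = VC/q = 30 - 10q + q^2 and MC = dTC/dq = 30 - 20q + 3q^2.
AVC hits its minimum where MC = AVC, at q = 5, giving min AVC = 30 - 10·5 + 5^2 = $5.
Because $130 ≥ $5, revenue can cover variable cost; the firm operates.
Solving P = MC: -100 - 20q + 3q^2 = 0 ⇒ q = -10/3 or 10. On the upward-sloping branch, q* = 10.
Check: AVC at q = 10 is $30 ≤ P, so revenue covers variable cost.
Profit = P·q − TC = 130·10 − 583 = $717.

Produce at q = 10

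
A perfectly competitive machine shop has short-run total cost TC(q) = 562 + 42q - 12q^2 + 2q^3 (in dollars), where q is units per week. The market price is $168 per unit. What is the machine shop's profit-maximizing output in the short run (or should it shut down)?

Produce at q = 7

Strip out fixed cost: VC = 42q - 12q^2 + 2q^3. Then AVC = 42 - 12q + 2q^2 and MC = 42 - 24q + 6q^2.
AVC hits its minimum where MC = AVC, at q = 3, giving min AVC = 42 - 12·3 + 2·3^2 = $24.
P = $168 exceeds min AVC = $24, so the firm stays open.
P = MC gives -126 - 24q + 6q^2 = 0, with roots -3 and 7. Take the larger (rising MC): q* = 7.
Check: AVC at q = 7 is $56 ≤ P, so revenue covers variable cost.
Profit = P·q − TC = 168·7 − 954 = $222.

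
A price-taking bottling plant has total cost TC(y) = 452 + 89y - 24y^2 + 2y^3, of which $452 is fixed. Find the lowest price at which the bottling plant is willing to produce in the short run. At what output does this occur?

The shutdown price is the minimum of AVC. VC = 89y - 24y^2 + 2y^3, so AVC = 89 - 24y + 2y^2.
At the minimum of AVC, MC = AVC. MC = 89 - 48y + 6y^2; setting MC = AVC gives 4y^2 - 24y = 0, so y = 6. min AVC = 17.
The firm shuts down for any P below $17.

$17 per unit, at y = 6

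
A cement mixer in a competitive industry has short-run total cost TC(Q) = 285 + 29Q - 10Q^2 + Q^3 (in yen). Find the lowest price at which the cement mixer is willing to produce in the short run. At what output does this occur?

Short-run supply begins at min AVC. From VC = 29Q - 10Q^2 + Q^3, AVC = 29 - 10Q + Q^2.
At the minimum of AVC, MC = AVC. MC = 29 - 20Q + 3Q^2; setting MC = AVC gives 2Q^2 - 10Q = 0, so Q = 5. min AVC = 4.
The firm shuts down for any P below ¥4.

¥4 per unit, at Q = 5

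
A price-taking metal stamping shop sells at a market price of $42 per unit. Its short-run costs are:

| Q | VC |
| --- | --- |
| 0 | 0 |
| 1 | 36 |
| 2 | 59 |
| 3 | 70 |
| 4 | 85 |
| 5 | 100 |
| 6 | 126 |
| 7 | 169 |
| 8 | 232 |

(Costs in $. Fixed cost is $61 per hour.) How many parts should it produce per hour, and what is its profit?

Q = 6; profit = $65

Compute π = P·Q − TC at each output: Q=0: -61; Q=1: -55; Q=2: -36; Q=3: -5; Q=4: 22; Q=5: 49; Q=6: 65; Q=7: 64; Q=8: 43.
Profit is maximized at Q = 6. AVC there is 126/6 = $21 ≤ P, so producing beats shutting down (which would give -$61).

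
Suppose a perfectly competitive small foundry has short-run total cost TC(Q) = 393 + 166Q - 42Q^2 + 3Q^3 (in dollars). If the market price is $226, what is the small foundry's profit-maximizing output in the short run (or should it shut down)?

Produce at Q = 10

Strip out fixed cost: VC = 166Q - 42Q^2 + 3Q^3. Then AVC = 166 - 42Q + 3Q^2 and MC = 166 - 84Q + 9Q^2.
The AVC parabola has its vertex at Q = 42/6 = 7, where AVC = 166 - 42·7 + 3·7^2 = $19.
Since P = $226 ≥ min AVC = $19, price covers variable cost and the firm should produce.
Set P = MC: 226 = 166 - 84Q + 9Q^2 → -60 - 84Q + 9Q^2 = 0. The roots are Q = -2/3 and Q = 10; the profit-maximizing output is on the rising part of MC, so Q* = 10.
Check: AVC at Q = 10 is $46 ≤ P, so revenue covers variable cost.
Profit = P·Q − TC = 226·10 − 853 = $1407.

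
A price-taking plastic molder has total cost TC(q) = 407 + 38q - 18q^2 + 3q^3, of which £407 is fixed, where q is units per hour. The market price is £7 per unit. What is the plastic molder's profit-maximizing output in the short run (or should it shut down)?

Shut down

From TC, MC = TC'(q) = 38 - 36q + 9q^2 and AVC = VC/q = 38 - 18q + 3q^2.
The AVC parabola has its vertex at q = 18/6 = 3, where AVC = 38 - 18·3 + 3·3^2 = £11.
P = £7 lies below min AVC = £11; no output level covers variable cost.
Shutting down limits the loss to fixed cost, £407.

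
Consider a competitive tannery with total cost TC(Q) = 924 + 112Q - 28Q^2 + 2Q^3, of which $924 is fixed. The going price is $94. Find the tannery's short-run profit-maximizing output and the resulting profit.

Profit = -$276 at Q = 9

AVC = 112 - 28Q + 2Q^2; min AVC = $14 at Q = 7. Since P = $94 ≥ min AVC, the firm produces.
With MC = 112 - 56Q + 6Q^2, P = MC on the upward-sloping part at Q* = 9.
TR = 94·9 = 846. TC = 924 + 198 = 1122. Profit = 846 − 1122 = -$276.
Shutting down would mean losing the fixed cost of $924, so operating at a loss of $276 is better by $648.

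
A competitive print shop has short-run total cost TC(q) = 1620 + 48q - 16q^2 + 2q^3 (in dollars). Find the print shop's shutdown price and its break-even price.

AVC = 48 - 16q + 2q^2; minimized at q = 4, giving min AVC = $16. That is the shutdown price.
ATC = 1620/q + 48 - 16q + 2q^2. Setting dATC/dq = −1620/q^2 − 16 + 4q = 0 gives q = 9 (since 4·9^3 − 16·9^2 = 1620).
min ATC = 1620/9 + 48 − 16·9 + 2·9^2 = $246. That is the break-even price.
For $16 ≤ P < $246 the firm produces at a loss; below $16 it shuts down.

Shutdown price = $16; break-even price = $246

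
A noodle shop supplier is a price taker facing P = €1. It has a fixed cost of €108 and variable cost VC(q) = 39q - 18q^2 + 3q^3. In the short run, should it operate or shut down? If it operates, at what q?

Strip out fixed cost: VC = 39q - 18q^2 + 3q^3. Then AVC = 39 - 18q + 3q^2 and MC = 39 - 36q + 9q^2.
AVC is minimized where dAVC/dq = -18 + 6q = 0, at q = 3; min AVC = 39 - 18·3 + 3·3^2 = €12.
P = €1 lies below min AVC = €12; no output level covers variable cost.
The firm minimizes its loss by shutting down and losing only its fixed cost of €108.

Shut down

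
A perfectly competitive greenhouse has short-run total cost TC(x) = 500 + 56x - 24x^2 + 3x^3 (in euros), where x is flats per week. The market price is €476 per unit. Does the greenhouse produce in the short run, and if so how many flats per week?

Variable cost is VC = 56x - 24x^2 + 3x^3, so AVC = VC/x = 56 - 24x + 3x^2 and MC = dTC/dx = 56 - 48x + 9x^2.
AVC is minimized where dAVC/dx = -24 + 6x = 0, at x = 4; min AVC = 56 - 24·4 + 3·4^2 = €8.
Since P = €476 ≥ min AVC = €8, price covers variable cost and the firm should produce.
P = MC gives -420 - 48x + 9x^2 = 0, with roots -14/3 and 10. Take the larger (rising MC): x* = 10.
Check: AVC at x = 10 is €116 ≤ P, so revenue covers variable cost.
Profit = P·x − TC = 476·10 − 1660 = €3100.

Produce at x = 10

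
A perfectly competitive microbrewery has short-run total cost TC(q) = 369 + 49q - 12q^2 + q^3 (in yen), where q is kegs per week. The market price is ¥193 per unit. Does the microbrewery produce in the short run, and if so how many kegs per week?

Strip out fixed cost: VC = 49q - 12q^2 + q^3. Then AVC = 49 - 12q + q^2 and MC = 49 - 24q + 3q^2.
AVC is minimized where dAVC/dq = -12 + 2q = 0, at q = 6; min AVC = 49 - 12·6 + 6^2 = ¥13.
Because ¥193 ≥ ¥13, revenue can cover variable cost; the firm operates.
Set P = MC: 193 = 49 - 24q + 3q^2 → -144 - 24q + 3q^2 = 0. The roots are q = -4 and q = 12; the profit-maximizing output is on the rising part of MC, so q* = 12.
Check: AVC at q = 12 is ¥49 ≤ P, so revenue covers variable cost.
Profit = P·q − TC = 193·12 − 957 = ¥1359.

Produce at q = 12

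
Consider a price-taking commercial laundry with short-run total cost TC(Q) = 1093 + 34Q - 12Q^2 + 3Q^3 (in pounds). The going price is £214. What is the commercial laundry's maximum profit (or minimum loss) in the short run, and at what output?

Profit = -£229 at Q = 6

AVC = 34 - 12Q + 3Q^2 has its minimum £22 at Q = 2; price £214 clears that bar, so the firm operates.
With MC = 34 - 24Q + 9Q^2, P = MC on the upward-sloping part at Q* = 6.
TR = 214·6 = 1284. TC = 1093 + 420 = 1513. Profit = 1284 − 1513 = -£229.
That loss of £229 beats the £1093 the firm would lose by shutting down; producing recovers £864 of fixed cost.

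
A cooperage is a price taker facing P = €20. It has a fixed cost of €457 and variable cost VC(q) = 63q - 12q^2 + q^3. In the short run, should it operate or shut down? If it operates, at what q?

From TC, MC = TC'(q) = 63 - 24q + 3q^2 and AVC = VC/q = 63 - 12q + q^2.
The AVC parabola has its vertex at q = 12/2 = 6, where AVC = 63 - 12·6 + 6^2 = €27.
Since P = €20 < min AVC = €27, price fails to cover variable cost at any output.
The firm minimizes its loss by shutting down and losing only its fixed cost of €457.

Shut down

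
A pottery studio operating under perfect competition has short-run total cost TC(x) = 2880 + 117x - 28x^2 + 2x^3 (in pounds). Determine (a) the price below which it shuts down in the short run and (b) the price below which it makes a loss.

Shutdown price = min AVC. AVC = 117 - 28x + 2x^2, with vertex at x = 7 and minimum £19.
ATC = 2880/x + 117 - 28x + 2x^2. Setting dATC/dx = −2880/x^2 − 28 + 4x = 0 gives x = 12 (since 4·12^3 − 28·12^2 = 2880).
min ATC = 2880/12 + 117 − 28·12 + 2·12^2 = £309. That is the break-even price.
For £19 ≤ P < £309 the firm produces at a loss; below £19 it shuts down.

Shutdown price = £19; break-even price = £309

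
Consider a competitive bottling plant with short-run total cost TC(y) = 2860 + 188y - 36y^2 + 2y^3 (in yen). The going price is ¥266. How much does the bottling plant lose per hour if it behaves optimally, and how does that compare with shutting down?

Profit = -¥156 at y = 13

AVC = 188 - 36y + 2y^2; min AVC = ¥26 at y = 9. Since P = ¥266 ≥ min AVC, the firm produces.
With MC = 188 - 72y + 6y^2, P = MC on the upward-sloping part at y* = 13.
TR = 266·13 = 3458. TC = 2860 + 754 = 3614. Profit = 3458 − 3614 = -¥156.
That loss of ¥156 beats the ¥2860 the firm would lose by shutting down; producing recovers ¥2704 of fixed cost.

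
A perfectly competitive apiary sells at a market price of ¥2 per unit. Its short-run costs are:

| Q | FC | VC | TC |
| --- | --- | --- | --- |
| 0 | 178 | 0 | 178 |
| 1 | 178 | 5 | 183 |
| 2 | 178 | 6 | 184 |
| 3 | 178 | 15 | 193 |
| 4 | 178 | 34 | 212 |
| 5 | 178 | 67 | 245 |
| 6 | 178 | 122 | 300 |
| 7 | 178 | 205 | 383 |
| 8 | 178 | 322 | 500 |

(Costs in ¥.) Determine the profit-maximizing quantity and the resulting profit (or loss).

Compute π = P·Q − TC at each output: Q=0: -178; Q=1: -181; Q=2: -180; Q=3: -187; Q=4: -204; Q=5: -235; Q=6: -288; Q=7: -369; Q=8: -484.
Profit is highest at Q = 0. Equivalently, the lowest AVC in the table is 6/2 ≈ ¥3 at Q = 2, and P = ¥2 falls below it — price never covers variable cost, so the firm shuts down and loses only its fixed cost.

Q = 0 (shut down); profit = -¥178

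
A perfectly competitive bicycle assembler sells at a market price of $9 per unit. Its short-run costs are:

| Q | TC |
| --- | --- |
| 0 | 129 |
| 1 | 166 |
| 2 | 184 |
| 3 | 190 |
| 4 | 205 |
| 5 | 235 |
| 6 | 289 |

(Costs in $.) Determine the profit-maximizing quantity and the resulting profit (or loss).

Profit at each row (π = 9Q − TC): Q=0: -129; Q=1: -157; Q=2: -166; Q=3: -163; Q=4: -169; Q=5: -190; Q=6: -235.
Profit is highest at Q = 0. Equivalently, the lowest AVC in the table is 76/4 ≈ $19 at Q = 4, and P = $9 falls below it — price never covers variable cost, so the firm shuts down and loses only its fixed cost.

Q = 0 (shut down); profit = -$129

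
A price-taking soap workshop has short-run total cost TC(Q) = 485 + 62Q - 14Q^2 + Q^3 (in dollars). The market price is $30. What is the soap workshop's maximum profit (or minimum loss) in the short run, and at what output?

AVC = 62 - 14Q + Q^2; min AVC = $13 at Q = 7. Since P = $30 ≥ min AVC, the firm produces.
MC = 62 - 28Q + 3Q^2. Setting P = MC and taking the root on the rising branch gives Q* = 8.
TR = 30·8 = 240. TC = 485 + 112 = 597. Profit = 240 − 597 = -$357.
That loss of $357 beats the $485 the firm would lose by shutting down; producing recovers $128 of fixed cost.

Profit = -$357 at Q = 8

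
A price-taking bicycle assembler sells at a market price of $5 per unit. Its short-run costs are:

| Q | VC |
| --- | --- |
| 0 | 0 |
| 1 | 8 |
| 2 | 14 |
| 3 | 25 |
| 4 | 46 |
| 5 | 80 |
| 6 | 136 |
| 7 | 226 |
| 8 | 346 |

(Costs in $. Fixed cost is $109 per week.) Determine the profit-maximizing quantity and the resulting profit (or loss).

Tabulate TR − TC: Q=0: -109; Q=1: -112; Q=2: -113; Q=3: -119; Q=4: -135; Q=5: -164; Q=6: -215; Q=7: -300; Q=8: -415.
Profit is highest at Q = 0. Equivalently, the lowest AVC in the table is 14/2 ≈ $7 at Q = 2, and P = $5 falls below it — price never covers variable cost, so the firm shuts down and loses only its fixed cost.

Q = 0 (shut down); profit = -$109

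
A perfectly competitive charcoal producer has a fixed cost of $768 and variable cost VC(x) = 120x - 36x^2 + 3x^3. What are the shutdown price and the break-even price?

AVC = 120 - 36x + 3x^2; minimized at x = 6, giving min AVC = $12. That is the shutdown price.
ATC = 768/x + 120 - 36x + 3x^2. Setting dATC/dx = −768/x^2 − 36 + 6x = 0 gives x = 8 (since 6·8^3 − 36·8^2 = 768).
min ATC = 768/8 + 120 − 36·8 + 3·8^2 = $120. That is the break-even price.
For $12 ≤ P < $120 the firm produces at a loss; below $12 it shuts down.

Shutdown price = $12; break-even price = $120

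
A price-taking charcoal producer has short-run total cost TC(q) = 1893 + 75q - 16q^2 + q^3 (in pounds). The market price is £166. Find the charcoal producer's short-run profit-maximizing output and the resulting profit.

Profit = -£203 at q = 13

AVC = 75 - 16q + q^2 has its minimum £11 at q = 8; price £166 clears that bar, so the firm operates.
MC = 75 - 32q + 3q^2. Setting P = MC and taking the root on the rising branch gives q* = 13.
TR = 166·13 = 2158. TC = 1893 + 468 = 2361. Profit = 2158 − 2361 = -£203.
Shutting down would mean losing the fixed cost of £1893, so operating at a loss of £203 is better by £1690.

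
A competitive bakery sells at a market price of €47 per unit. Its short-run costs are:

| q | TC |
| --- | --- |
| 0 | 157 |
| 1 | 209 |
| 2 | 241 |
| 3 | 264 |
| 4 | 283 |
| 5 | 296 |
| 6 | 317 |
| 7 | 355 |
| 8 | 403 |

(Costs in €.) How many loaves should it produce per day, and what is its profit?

Profit at each row (π = 47q − TC): q=0: -157; q=1: -162; q=2: -147; q=3: -123; q=4: -95; q=5: -61; q=6: -35; q=7: -26; q=8: -27.
Profit is maximized at q = 7. AVC there is 198/7 = €28.29 ≤ P, so producing beats shutting down (which would give -€157).

q = 7; profit = -€26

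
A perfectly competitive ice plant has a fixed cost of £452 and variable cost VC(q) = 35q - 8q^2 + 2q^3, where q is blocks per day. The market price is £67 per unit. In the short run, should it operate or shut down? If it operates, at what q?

Variable cost is VC = 35q - 8q^2 + 2q^3, so AVC = VC/q = 35 - 8q + 2q^2 and MC = dTC/dq = 35 - 16q + 6q^2.
The AVC parabola has its vertex at q = 8/4 = 2, where AVC = 35 - 8·2 + 2·2^2 = £27.
P = £67 exceeds min AVC = £27, so the firm stays open.
P = MC gives -32 - 16q + 6q^2 = 0, with roots -4/3 and 4. Take the larger (rising MC): q* = 4.
Check: AVC at q = 4 is £35 ≤ P, so revenue covers variable cost.
Profit = P·q − TC = 67·4 − 592 = -£324, a loss, but smaller than the £452 fixed cost the firm would lose by shutting down.

Produce at q = 4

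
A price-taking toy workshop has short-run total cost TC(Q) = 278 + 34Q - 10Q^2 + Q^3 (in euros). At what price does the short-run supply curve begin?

The shutdown price is the minimum of AVC. VC = 34Q - 10Q^2 + Q^3, so AVC = 34 - 10Q + Q^2.
dAVC/dQ = -10 + 2Q = 0 gives Q = 5. min AVC = 34 - 10·5 + 5^2 = 9.
For P < €9 the firm produces nothing.

€9 per unit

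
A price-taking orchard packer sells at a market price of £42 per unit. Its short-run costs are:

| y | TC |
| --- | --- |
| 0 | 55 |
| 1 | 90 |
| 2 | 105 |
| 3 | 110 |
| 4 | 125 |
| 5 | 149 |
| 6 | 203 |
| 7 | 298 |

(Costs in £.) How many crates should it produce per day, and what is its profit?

Profit at each row (π = 42y − TC): y=0: -55; y=1: -48; y=2: -21; y=3: 16; y=4: 43; y=5: 61; y=6: 49; y=7: -4.
Profit is maximized at y = 5. AVC there is 94/5 = £18.80 ≤ P, so producing beats shutting down (which would give -£55).

y = 5; profit = £61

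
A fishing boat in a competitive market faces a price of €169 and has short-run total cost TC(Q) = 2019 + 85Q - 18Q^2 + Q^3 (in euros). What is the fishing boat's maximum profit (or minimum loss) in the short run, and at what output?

AVC = 85 - 18Q + Q^2; min AVC = €4 at Q = 9. Since P = €169 ≥ min AVC, the firm produces.
With MC = 85 - 36Q + 3Q^2, P = MC on the upward-sloping part at Q* = 14.
TR = 169·14 = 2366. TC = 2019 + 406 = 2425. Profit = 2366 − 2425 = -€59.
That loss of €59 beats the €2019 the firm would lose by shutting down; producing recovers €1960 of fixed cost.

Profit = -€59 at Q = 14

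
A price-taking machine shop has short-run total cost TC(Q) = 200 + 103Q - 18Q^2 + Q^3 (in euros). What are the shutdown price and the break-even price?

Shutdown price = min AVC. AVC = 103 - 18Q + Q^2, with vertex at Q = 9 and minimum €22.
ATC = 200/Q + 103 - 18Q + Q^2. Setting dATC/dQ = −200/Q^2 − 18 + 2Q = 0 gives Q = 10 (since 2·10^3 − 18·10^2 = 200).
min ATC = 200/10 + 103 − 18·10 + 10^2 = €43. That is the break-even price.
For €22 ≤ P < €43 the firm produces at a loss; below €22 it shuts down.

Shutdown price = €22; break-even price = €43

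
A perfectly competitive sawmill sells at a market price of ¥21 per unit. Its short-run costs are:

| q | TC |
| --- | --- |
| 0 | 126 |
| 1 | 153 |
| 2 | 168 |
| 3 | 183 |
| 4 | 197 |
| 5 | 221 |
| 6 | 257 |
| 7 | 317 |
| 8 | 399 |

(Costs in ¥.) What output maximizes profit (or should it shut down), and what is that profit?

Tabulate TR − TC: q=0: -126; q=1: -132; q=2: -126; q=3: -120; q=4: -113; q=5: -116; q=6: -131; q=7: -170; q=8: -231.
Profit is maximized at q = 4. AVC there is 71/4 = ¥17.75 ≤ P, so producing beats shutting down (which would give -¥126).

q = 4; profit = -¥113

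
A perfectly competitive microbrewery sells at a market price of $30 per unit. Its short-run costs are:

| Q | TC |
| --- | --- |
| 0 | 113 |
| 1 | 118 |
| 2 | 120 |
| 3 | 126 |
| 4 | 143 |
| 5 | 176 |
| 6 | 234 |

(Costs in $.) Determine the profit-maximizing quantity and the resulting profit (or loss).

Profit at each row (π = 30Q − TC): Q=0: -113; Q=1: -88; Q=2: -60; Q=3: -36; Q=4: -23; Q=5: -26; Q=6: -54.
Profit is maximized at Q = 4. AVC there is 30/4 = $7.50 ≤ P, so producing beats shutting down (which would give -$113).

Q = 4; profit = -$23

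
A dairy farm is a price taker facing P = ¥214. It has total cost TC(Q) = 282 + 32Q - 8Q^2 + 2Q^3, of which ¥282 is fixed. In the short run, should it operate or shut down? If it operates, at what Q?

From TC, MC = TC'(Q) = 32 - 16Q + 6Q^2 and AVC = VC/Q = 32 - 8Q + 2Q^2.
The AVC parabola has its vertex at Q = 8/4 = 2, where AVC = 32 - 8·2 + 2·2^2 = ¥24.
Because ¥214 ≥ ¥24, revenue can cover variable cost; the firm operates.
P = MC gives -182 - 16Q + 6Q^2 = 0, with roots -13/3 and 7. Take the larger (rising MC): Q* = 7.
Check: AVC at Q = 7 is ¥74 ≤ P, so revenue covers variable cost.
Profit = P·Q − TC = 214·7 − 800 = ¥698.

Produce at Q = 7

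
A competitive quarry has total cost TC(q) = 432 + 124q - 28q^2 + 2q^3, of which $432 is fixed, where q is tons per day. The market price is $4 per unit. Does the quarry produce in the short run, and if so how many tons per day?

Variable cost is VC = 124q - 28q^2 + 2q^3, so AVC = VC/q = 124 - 28q + 2q^2 and MC = dTC/dq = 124 - 56q + 6q^2.
AVC hits its minimum where MC = AVC, at q = 7, giving min AVC = 124 - 28·7 + 2·7^2 = $26.
P = $4 lies below min AVC = $26; no output level covers variable cost.
Shutting down limits the loss to fixed cost, $432.

Shut down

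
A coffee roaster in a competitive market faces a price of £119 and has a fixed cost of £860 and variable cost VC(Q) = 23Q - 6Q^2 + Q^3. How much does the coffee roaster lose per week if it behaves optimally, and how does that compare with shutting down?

AVC = 23 - 6Q + Q^2 has its minimum £14 at Q = 3; price £119 clears that bar, so the firm operates.
MC = 23 - 12Q + 3Q^2. Setting P = MC and taking the root on the rising branch gives Q* = 8.
TR = 119·8 = 952. TC = 860 + 312 = 1172. Profit = 952 − 1172 = -£220.
That loss of £220 beats the £860 the firm would lose by shutting down; producing recovers £640 of fixed cost.

Profit = -£220 at Q = 8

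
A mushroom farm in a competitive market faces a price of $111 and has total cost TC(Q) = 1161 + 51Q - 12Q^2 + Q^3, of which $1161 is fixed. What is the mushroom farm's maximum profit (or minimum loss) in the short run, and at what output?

AVC = 51 - 12Q + Q^2 has its minimum $15 at Q = 6; price $111 clears that bar, so the firm operates.
MC = 51 - 24Q + 3Q^2. Setting P = MC and taking the root on the rising branch gives Q* = 10.
TR = 111·10 = 1110. TC = 1161 + 310 = 1471. Profit = 1110 − 1471 = -$361.
Shutting down would mean losing the fixed cost of $1161, so operating at a loss of $361 is better by $800.

Profit = -$361 at Q = 10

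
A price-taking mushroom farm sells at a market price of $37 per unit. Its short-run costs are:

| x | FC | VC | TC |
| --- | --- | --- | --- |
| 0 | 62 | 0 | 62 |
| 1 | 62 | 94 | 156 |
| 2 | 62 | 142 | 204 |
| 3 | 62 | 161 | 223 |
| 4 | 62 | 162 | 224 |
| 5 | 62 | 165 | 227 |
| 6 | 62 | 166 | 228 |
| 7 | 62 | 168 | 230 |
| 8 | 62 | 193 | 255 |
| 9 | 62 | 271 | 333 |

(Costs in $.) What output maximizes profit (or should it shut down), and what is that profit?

Tabulate TR − TC: x=0: -62; x=1: -119; x=2: -130; x=3: -112; x=4: -76; x=5: -42; x=6: -6; x=7: 29; x=8: 41; x=9: 0.
Profit is maximized at x = 8. AVC there is 193/8 = $24.12 ≤ P, so producing beats shutting down (which would give -$62).

x = 8; profit = $41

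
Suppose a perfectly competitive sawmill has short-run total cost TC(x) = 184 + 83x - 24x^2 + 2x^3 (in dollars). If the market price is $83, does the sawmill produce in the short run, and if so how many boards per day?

Variable cost is VC = 83x - 24x^2 + 2x^3, so AVC = VC/x = 83 - 24x + 2x^2 and MC = dTC/dx = 83 - 48x + 6x^2.
The AVC parabola has its vertex at x = 24/4 = 6, where AVC = 83 - 24·6 + 2·6^2 = $11.
Because $83 ≥ $11, revenue can cover variable cost; the firm operates.
Solving P = MC: -48x + 6x^2 = 0 ⇒ x = 0 or 8. On the upward-sloping branch, x* = 8.
Check: AVC at x = 8 is $19 ≤ P, so revenue covers variable cost.
Profit = P·x − TC = 83·8 − 336 = $328.

Produce at x = 8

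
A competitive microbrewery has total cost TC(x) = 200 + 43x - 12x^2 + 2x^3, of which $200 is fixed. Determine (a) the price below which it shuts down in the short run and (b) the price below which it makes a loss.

Shutdown price = min AVC. AVC = 43 - 12x + 2x^2, with vertex at x = 3 and minimum $25.
ATC = 200/x + 43 - 12x + 2x^2. Setting dATC/dx = −200/x^2 − 12 + 4x = 0 gives x = 5 (since 4·5^3 − 12·5^2 = 200).
min ATC = 200/5 + 43 − 12·5 + 2·5^2 = $73. That is the break-even price.
Between these two prices the firm operates at a loss; above $73 it earns a profit.

Shutdown price = $25; break-even price = $73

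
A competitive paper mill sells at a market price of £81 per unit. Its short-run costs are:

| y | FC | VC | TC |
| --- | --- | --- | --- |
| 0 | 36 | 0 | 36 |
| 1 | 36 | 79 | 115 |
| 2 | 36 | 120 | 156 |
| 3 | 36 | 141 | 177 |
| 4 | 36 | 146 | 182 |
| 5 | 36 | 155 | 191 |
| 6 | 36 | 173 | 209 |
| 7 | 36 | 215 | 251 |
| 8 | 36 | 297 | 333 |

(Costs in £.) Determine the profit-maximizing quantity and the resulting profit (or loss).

y = 7; profit = £316

Profit at each row (π = 81y − TC): y=0: -36; y=1: -34; y=2: 6; y=3: 66; y=4: 142; y=5: 214; y=6: 277; y=7: 316; y=8: 315.
Profit is maximized at y = 7. AVC there is 215/7 = £30.71 ≤ P, so producing beats shutting down (which would give -£36).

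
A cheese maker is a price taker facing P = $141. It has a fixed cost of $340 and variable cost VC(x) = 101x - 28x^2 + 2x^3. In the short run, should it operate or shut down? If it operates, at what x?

Strip out fixed cost: VC = 101x - 28x^2 + 2x^3. Then AVC = 101 - 28x + 2x^2 and MC = 101 - 56x + 6x^2.
The AVC parabola has its vertex at x = 28/4 = 7, where AVC = 101 - 28·7 + 2·7^2 = $3.
Because $141 ≥ $3, revenue can cover variable cost; the firm operates.
P = MC gives -40 - 56x + 6x^2 = 0, with roots -2/3 and 10. Take the larger (rising MC): x* = 10.
Check: AVC at x = 10 is $21 ≤ P, so revenue covers variable cost.
Profit = P·x − TC = 141·10 − 550 = $860.

Produce at x = 10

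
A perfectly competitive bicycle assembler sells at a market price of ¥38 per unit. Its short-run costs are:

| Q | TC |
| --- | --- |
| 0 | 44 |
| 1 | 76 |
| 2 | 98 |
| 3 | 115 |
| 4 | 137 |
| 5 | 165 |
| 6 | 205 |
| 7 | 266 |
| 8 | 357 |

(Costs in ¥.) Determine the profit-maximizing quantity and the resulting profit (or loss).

Q = 5; profit = ¥25

Profit at each row (π = 38Q − TC): Q=0: -44; Q=1: -38; Q=2: -22; Q=3: -1; Q=4: 15; Q=5: 25; Q=6: 23; Q=7: 0; Q=8: -53.
Profit is maximized at Q = 5. AVC there is 121/5 = ¥24.20 ≤ P, so producing beats shutting down (which would give -¥44).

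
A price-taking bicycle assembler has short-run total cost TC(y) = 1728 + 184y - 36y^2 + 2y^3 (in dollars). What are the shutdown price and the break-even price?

Shutdown price = $22; break-even price = $184

Shutdown price = min AVC. AVC = 184 - 36y + 2y^2, with vertex at y = 9 and minimum $22.
ATC = 1728/y + 184 - 36y + 2y^2. Setting dATC/dy = −1728/y^2 − 36 + 4y = 0 gives y = 12 (since 4·12^3 − 36·12^2 = 1728).
min ATC = 1728/12 + 184 − 36·12 + 2·12^2 = $184. That is the break-even price.
For $22 ≤ P < $184 the firm produces at a loss; below $22 it shuts down.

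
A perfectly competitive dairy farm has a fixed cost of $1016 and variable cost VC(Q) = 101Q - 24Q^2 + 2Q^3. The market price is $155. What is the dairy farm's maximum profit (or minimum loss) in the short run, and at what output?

AVC = 101 - 24Q + 2Q^2 has its minimum $29 at Q = 6; price $155 clears that bar, so the firm operates.
With MC = 101 - 48Q + 6Q^2, P = MC on the upward-sloping part at Q* = 9.
TR = 155·9 = 1395. TC = 1016 + 423 = 1439. Profit = 1395 − 1439 = -$44.
That loss of $44 beats the $1016 the firm would lose by shutting down; producing recovers $972 of fixed cost.

Profit = -$44 at Q = 9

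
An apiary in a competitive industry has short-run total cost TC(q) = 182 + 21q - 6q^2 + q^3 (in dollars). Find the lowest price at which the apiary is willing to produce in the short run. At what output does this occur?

Short-run supply begins at min AVC. From VC = 21q - 6q^2 + q^3, AVC = 21 - 6q + q^2.
At the minimum of AVC, MC = AVC. MC = 21 - 12q + 3q^2; setting MC = AVC gives 2q^2 - 6q = 0, so q = 3. min AVC = 12.
The firm shuts down for any P below $12.

$12 per unit, at q = 3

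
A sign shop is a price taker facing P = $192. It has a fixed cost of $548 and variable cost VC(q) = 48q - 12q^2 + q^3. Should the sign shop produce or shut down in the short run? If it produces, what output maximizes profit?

Produce at q = 12

From TC, MC = TC'(q) = 48 - 24q + 3q^2 and AVC = VC/q = 48 - 12q + q^2.
The AVC parabola has its vertex at q = 12/2 = 6, where AVC = 48 - 12·6 + 6^2 = $12.
Because $192 ≥ $12, revenue can cover variable cost; the firm operates.
Set P = MC: 192 = 48 - 24q + 3q^2 → -144 - 24q + 3q^2 = 0. The roots are q = -4 and q = 12; the profit-maximizing output is on the rising part of MC, so q* = 12.
Check: AVC at q = 12 is $48 ≤ P, so revenue covers variable cost.
Profit = P·q − TC = 192·12 − 1124 = $1180.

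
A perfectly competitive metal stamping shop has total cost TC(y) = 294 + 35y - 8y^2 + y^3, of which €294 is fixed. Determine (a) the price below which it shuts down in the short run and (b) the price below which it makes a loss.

Shutdown price = min AVC. AVC = 35 - 8y + y^2, with vertex at y = 4 and minimum €19.
ATC = 294/y + 35 - 8y + y^2. Setting dATC/dy = −294/y^2 − 8 + 2y = 0 gives y = 7 (since 2·7^3 − 8·7^2 = 294).
min ATC = 294/7 + 35 − 8·7 + 7^2 = €70. That is the break-even price.
Between these two prices the firm operates at a loss; above €70 it earns a profit.

Shutdown price = €19; break-even price = €70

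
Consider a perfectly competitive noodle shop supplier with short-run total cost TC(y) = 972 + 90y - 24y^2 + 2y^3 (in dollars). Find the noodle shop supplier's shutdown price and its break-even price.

Shutdown price = $18; break-even price = $144

AVC = 90 - 24y + 2y^2; minimized at y = 6, giving min AVC = $18. That is the shutdown price.
ATC = 972/y + 90 - 24y + 2y^2. Setting dATC/dy = −972/y^2 − 24 + 4y = 0 gives y = 9 (since 4·9^3 − 24·9^2 = 972).
min ATC = 972/9 + 90 − 24·9 + 2·9^2 = $144. That is the break-even price.
Between these two prices the firm operates at a loss; above $144 it earns a profit.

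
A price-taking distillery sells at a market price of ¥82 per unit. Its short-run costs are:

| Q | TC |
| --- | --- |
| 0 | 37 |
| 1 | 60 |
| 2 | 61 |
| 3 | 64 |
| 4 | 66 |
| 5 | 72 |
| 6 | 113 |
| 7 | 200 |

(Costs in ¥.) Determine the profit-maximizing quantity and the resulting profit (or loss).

Q = 6; profit = ¥379

Tabulate TR − TC: Q=0: -37; Q=1: 22; Q=2: 103; Q=3: 182; Q=4: 262; Q=5: 338; Q=6: 379; Q=7: 374.
Profit is maximized at Q = 6. AVC there is 76/6 = ¥12.67 ≤ P, so producing beats shutting down (which would give -¥37).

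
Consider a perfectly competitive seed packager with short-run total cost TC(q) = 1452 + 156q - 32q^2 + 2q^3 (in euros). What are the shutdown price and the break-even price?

Shutdown price = €28; break-even price = €178

AVC = 156 - 32q + 2q^2; minimized at q = 8, giving min AVC = €28. That is the shutdown price.
ATC = 1452/q + 156 - 32q + 2q^2. Setting dATC/dq = −1452/q^2 − 32 + 4q = 0 gives q = 11 (since 4·11^3 − 32·11^2 = 1452).
min ATC = 1452/11 + 156 − 32·11 + 2·11^2 = €178. That is the break-even price.
Between these two prices the firm operates at a loss; above €178 it earns a profit.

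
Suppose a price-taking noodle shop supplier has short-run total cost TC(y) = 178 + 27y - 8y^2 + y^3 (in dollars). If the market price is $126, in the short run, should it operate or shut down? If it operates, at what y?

Strip out fixed cost: VC = 27y - 8y^2 + y^3. Then AVC = 27 - 8y + y^2 and MC = 27 - 16y + 3y^2.
AVC is minimized where dAVC/dy = -8 + 2y = 0, at y = 4; min AVC = 27 - 8·4 + 4^2 = $11.
P = $126 exceeds min AVC = $11, so the firm stays open.
Set P = MC: 126 = 27 - 16y + 3y^2 → -99 - 16y + 3y^2 = 0. The roots are y = -11/3 and y = 9; the profit-maximizing output is on the rising part of MC, so y* = 9.
Check: AVC at y = 9 is $36 ≤ P, so revenue covers variable cost.
Profit = P·y − TC = 126·9 − 502 = $632.

Produce at y = 9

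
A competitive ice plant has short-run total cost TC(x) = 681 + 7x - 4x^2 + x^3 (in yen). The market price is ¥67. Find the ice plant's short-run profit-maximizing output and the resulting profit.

Profit = -¥393 at x = 6

AVC = 7 - 4x + x^2 has its minimum ¥3 at x = 2; price ¥67 clears that bar, so the firm operates.
MC = 7 - 8x + 3x^2. Setting P = MC and taking the root on the rising branch gives x* = 6.
TR = 67·6 = 402. TC = 681 + 114 = 795. Profit = 402 − 795 = -¥393.
That loss of ¥393 beats the ¥681 the firm would lose by shutting down; producing recovers ¥288 of fixed cost.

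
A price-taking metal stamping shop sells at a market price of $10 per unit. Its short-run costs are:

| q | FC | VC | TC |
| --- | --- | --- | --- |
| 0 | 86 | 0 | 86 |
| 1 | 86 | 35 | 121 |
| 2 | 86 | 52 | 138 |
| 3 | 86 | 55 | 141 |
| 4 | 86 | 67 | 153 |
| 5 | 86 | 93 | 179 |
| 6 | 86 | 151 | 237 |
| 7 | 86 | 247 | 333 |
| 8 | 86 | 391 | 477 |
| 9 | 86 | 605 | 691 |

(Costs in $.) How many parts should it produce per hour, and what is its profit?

q = 0 (shut down); profit = -$86

Compute π = P·q − TC at each output: q=0: -86; q=1: -111; q=2: -118; q=3: -111; q=4: -113; q=5: -129; q=6: -177; q=7: -263; q=8: -397; q=9: -601.
Profit is highest at q = 0. Equivalently, the lowest AVC in the table is 67/4 ≈ $16.75 at q = 4, and P = $10 falls below it — price never covers variable cost, so the firm shuts down and loses only its fixed cost.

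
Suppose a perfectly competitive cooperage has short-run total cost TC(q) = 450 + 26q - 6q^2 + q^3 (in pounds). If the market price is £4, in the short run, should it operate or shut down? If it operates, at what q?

Shut down

Strip out fixed cost: VC = 26q - 6q^2 + q^3. Then AVC = 26 - 6q + q^2 and MC = 26 - 12q + 3q^2.
The AVC parabola has its vertex at q = 6/2 = 3, where AVC = 26 - 6·3 + 3^2 = £17.
Since P = £4 < min AVC = £17, price fails to cover variable cost at any output.
The firm minimizes its loss by shutting down and losing only its fixed cost of £450.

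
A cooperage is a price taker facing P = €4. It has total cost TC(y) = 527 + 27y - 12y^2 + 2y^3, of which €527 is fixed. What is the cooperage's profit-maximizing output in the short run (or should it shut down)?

Shut down

Strip out fixed cost: VC = 27y - 12y^2 + 2y^3. Then AVC = 27 - 12y + 2y^2 and MC = 27 - 24y + 6y^2.
The AVC parabola has its vertex at y = 12/4 = 3, where AVC = 27 - 12·3 + 2·3^2 = €9.
P = €4 lies below min AVC = €9; no output level covers variable cost.
Shutting down limits the loss to fixed cost, €527.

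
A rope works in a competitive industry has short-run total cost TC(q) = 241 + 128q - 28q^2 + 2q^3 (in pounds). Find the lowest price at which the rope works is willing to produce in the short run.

£30 per unit

The shutdown price is the minimum of AVC. VC = 128q - 28q^2 + 2q^3, so AVC = 128 - 28q + 2q^2.
dAVC/dq = -28 + 4q = 0 gives q = 7. min AVC = 128 - 28·7 + 2·7^2 = 30.
For P < £30 the firm produces nothing.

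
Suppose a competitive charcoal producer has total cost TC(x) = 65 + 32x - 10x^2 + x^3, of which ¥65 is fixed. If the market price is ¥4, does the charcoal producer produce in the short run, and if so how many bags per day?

Shut down

From TC, MC = TC'(x) = 32 - 20x + 3x^2 and AVC = VC/x = 32 - 10x + x^2.
AVC is minimized where dAVC/dx = -10 + 2x = 0, at x = 5; min AVC = 32 - 10·5 + 5^2 = ¥7.
P = ¥4 lies below min AVC = ¥7; no output level covers variable cost.
Shutting down limits the loss to fixed cost, ¥65.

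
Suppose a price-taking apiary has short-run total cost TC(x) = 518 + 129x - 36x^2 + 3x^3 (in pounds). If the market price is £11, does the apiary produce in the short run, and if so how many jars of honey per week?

From TC, MC = TC'(x) = 129 - 72x + 9x^2 and AVC = VC/x = 129 - 36x + 3x^2.
The AVC parabola has its vertex at x = 36/6 = 6, where AVC = 129 - 36·6 + 3·6^2 = £21.
With P < min AVC (£11 < £21), every unit sold adds to the loss.
Shutting down limits the loss to fixed cost, £518.

Shut down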